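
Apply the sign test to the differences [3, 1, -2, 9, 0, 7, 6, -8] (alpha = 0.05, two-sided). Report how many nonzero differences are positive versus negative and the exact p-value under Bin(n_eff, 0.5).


Step 1: Discard zero differences. Original n = 8; n_eff = number of nonzero differences = 7.
Nonzero differences (with sign): +3, +1, -2, +9, +7, +6, -8
Step 2: Count signs: positive = 5, negative = 2.
Step 3: Under H0: P(positive) = 0.5, so the number of positives S ~ Bin(7, 0.5).
Step 4: Two-sided exact p-value = sum of Bin(7,0.5) probabilities at or below the observed probability = 0.453125.
Step 5: alpha = 0.05. fail to reject H0.

n_eff = 7, pos = 5, neg = 2, p = 0.453125, fail to reject H0.


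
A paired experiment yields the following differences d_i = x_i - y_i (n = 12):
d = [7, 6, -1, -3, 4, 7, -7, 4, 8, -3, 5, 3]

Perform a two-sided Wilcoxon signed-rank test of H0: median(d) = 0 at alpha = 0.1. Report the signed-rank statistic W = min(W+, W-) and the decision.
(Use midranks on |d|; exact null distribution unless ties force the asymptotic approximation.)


Step 1: Drop any zero differences (none here) and take |d_i|.
|d| = [7, 6, 1, 3, 4, 7, 7, 4, 8, 3, 5, 3]
Step 2: Midrank |d_i| (ties get averaged ranks).
ranks: |7|->10, |6|->8, |1|->1, |3|->3, |4|->5.5, |7|->10, |7|->10, |4|->5.5, |8|->12, |3|->3, |5|->7, |3|->3
Step 3: Attach original signs; sum ranks with positive sign and with negative sign.
W+ = 10 + 8 + 5.5 + 10 + 5.5 + 12 + 7 + 3 = 61
W- = 1 + 3 + 10 + 3 = 17
(Check: W+ + W- = 78 should equal n(n+1)/2 = 78.)
Step 4: Test statistic W = min(W+, W-) = 17.
Step 5: Ties in |d|, so use the tie-corrected normal approximation.
        E[W] = n(n+1)/4 = 12*13/4 = 39.
        Tie groups: |d|=3 (t=3), |d|=4 (t=2), |d|=7 (t=3); sum(t^3 - t) = 54.
        Var[W] = n(n+1)(2n+1)/24 - sum(t^3-t)/48 = 3900/24 - 54/48 = 161.375.
        z = (W - E[W]) / sqrt(Var[W]) = (17 - 39) / 12.7033 = -1.7318.
        Two-sided p = 2*Phi(z) = 0.083304.
Step 6: alpha = 0.1. reject H0.

W+ = 61, W- = 17, W = min = 17, p = 0.083304, reject H0.


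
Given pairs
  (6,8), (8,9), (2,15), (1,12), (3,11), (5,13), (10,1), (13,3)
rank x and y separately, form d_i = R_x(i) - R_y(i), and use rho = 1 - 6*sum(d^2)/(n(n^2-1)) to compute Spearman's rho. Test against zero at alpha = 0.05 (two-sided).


Step 1: Rank x and y separately (midranks; no ties here).
rank(x): 6->5, 8->6, 2->2, 1->1, 3->3, 5->4, 10->7, 13->8
rank(y): 8->3, 9->4, 15->8, 12->6, 11->5, 13->7, 1->1, 3->2
Step 2: d_i = R_x(i) - R_y(i); compute d_i^2.
  (5-3)^2=4, (6-4)^2=4, (2-8)^2=36, (1-6)^2=25, (3-5)^2=4, (4-7)^2=9, (7-1)^2=36, (8-2)^2=36
sum(d^2) = 154.
Step 3: rho = 1 - 6*154 / (8*(8^2 - 1)) = 1 - 924/504 = -0.833333.
Step 4: Under H0, t = rho * sqrt((n-2)/(1-rho^2)) = -3.6927 ~ t(6).
Step 5: Two-sided p-value from the t-distribution with 6 df = 0.010176.
Step 6: alpha = 0.05. reject H0.

rho = -0.8333, p = 0.010176, reject H0 at alpha = 0.05.


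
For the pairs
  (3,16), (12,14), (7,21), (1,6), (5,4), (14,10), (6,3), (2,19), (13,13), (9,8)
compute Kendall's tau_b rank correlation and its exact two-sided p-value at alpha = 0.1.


Step 1: Enumerate the 45 unordered pairs (i,j) with i<j and classify each by sign(x_j-x_i) * sign(y_j-y_i).
  (1,2):dx=+9,dy=-2->D; (1,3):dx=+4,dy=+5->C; (1,4):dx=-2,dy=-10->C; (1,5):dx=+2,dy=-12->D
  (1,6):dx=+11,dy=-6->D; (1,7):dx=+3,dy=-13->D; (1,8):dx=-1,dy=+3->D; (1,9):dx=+10,dy=-3->D
  (1,10):dx=+6,dy=-8->D; (2,3):dx=-5,dy=+7->D; (2,4):dx=-11,dy=-8->C; (2,5):dx=-7,dy=-10->C
  (2,6):dx=+2,dy=-4->D; (2,7):dx=-6,dy=-11->C; (2,8):dx=-10,dy=+5->D; (2,9):dx=+1,dy=-1->D
  (2,10):dx=-3,dy=-6->C; (3,4):dx=-6,dy=-15->C; (3,5):dx=-2,dy=-17->C; (3,6):dx=+7,dy=-11->D
  (3,7):dx=-1,dy=-18->C; (3,8):dx=-5,dy=-2->C; (3,9):dx=+6,dy=-8->D; (3,10):dx=+2,dy=-13->D
  (4,5):dx=+4,dy=-2->D; (4,6):dx=+13,dy=+4->C; (4,7):dx=+5,dy=-3->D; (4,8):dx=+1,dy=+13->C
  (4,9):dx=+12,dy=+7->C; (4,10):dx=+8,dy=+2->C; (5,6):dx=+9,dy=+6->C; (5,7):dx=+1,dy=-1->D
  (5,8):dx=-3,dy=+15->D; (5,9):dx=+8,dy=+9->C; (5,10):dx=+4,dy=+4->C; (6,7):dx=-8,dy=-7->C
  (6,8):dx=-12,dy=+9->D; (6,9):dx=-1,dy=+3->D; (6,10):dx=-5,dy=-2->C; (7,8):dx=-4,dy=+16->D
  (7,9):dx=+7,dy=+10->C; (7,10):dx=+3,dy=+5->C; (8,9):dx=+11,dy=-6->D; (8,10):dx=+7,dy=-11->D
  (9,10):dx=-4,dy=-5->C
Step 2: C = 22, D = 23, total pairs = 45.
Step 3: tau = (C - D)/(n(n-1)/2) = (22 - 23)/45 = -0.022222.
Step 4: Exact two-sided p-value (enumerate n! = 3628800 permutations of y under H0): p = 1.000000.
Step 5: alpha = 0.1. fail to reject H0.

tau_b = -0.0222 (C=22, D=23), p = 1.000000, fail to reject H0.


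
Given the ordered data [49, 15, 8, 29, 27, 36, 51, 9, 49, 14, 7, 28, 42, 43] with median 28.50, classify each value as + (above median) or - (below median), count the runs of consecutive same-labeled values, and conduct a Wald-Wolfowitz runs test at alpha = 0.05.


Step 1: Compute median = 28.50; label A = above, B = below.
Labels in order: ABBABAABABBBAA  (n_A = 7, n_B = 7)
Step 2: Count runs R = 9.
Step 3: Under H0 (random ordering), E[R] = 2*n_A*n_B/(n_A+n_B) + 1 = 2*7*7/14 + 1 = 8.0000.
        Var[R] = 2*n_A*n_B*(2*n_A*n_B - n_A - n_B) / ((n_A+n_B)^2 * (n_A+n_B-1)) = 8232/2548 = 3.2308.
        SD[R] = 1.7974.
Step 4: Continuity-corrected z = (R - 0.5 - E[R]) / SD[R] = (9 - 0.5 - 8.0000) / 1.7974 = 0.2782.
Step 5: Two-sided p-value via normal approximation = 2*(1 - Phi(|z|)) = 0.780879.
Step 6: alpha = 0.05. fail to reject H0.

R = 9, z = 0.2782, p = 0.780879, fail to reject H0.


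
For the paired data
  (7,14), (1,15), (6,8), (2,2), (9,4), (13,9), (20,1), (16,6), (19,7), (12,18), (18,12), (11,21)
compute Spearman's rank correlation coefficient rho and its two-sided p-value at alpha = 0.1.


Step 1: Rank x and y separately (midranks; no ties here).
rank(x): 7->4, 1->1, 6->3, 2->2, 9->5, 13->8, 20->12, 16->9, 19->11, 12->7, 18->10, 11->6
rank(y): 14->9, 15->10, 8->6, 2->2, 4->3, 9->7, 1->1, 6->4, 7->5, 18->11, 12->8, 21->12
Step 2: d_i = R_x(i) - R_y(i); compute d_i^2.
  (4-9)^2=25, (1-10)^2=81, (3-6)^2=9, (2-2)^2=0, (5-3)^2=4, (8-7)^2=1, (12-1)^2=121, (9-4)^2=25, (11-5)^2=36, (7-11)^2=16, (10-8)^2=4, (6-12)^2=36
sum(d^2) = 358.
Step 3: rho = 1 - 6*358 / (12*(12^2 - 1)) = 1 - 2148/1716 = -0.251748.
Step 4: Under H0, t = rho * sqrt((n-2)/(1-rho^2)) = -0.8226 ~ t(10).
Step 5: Two-sided p-value from the t-distribution with 10 df = 0.429919.
Step 6: alpha = 0.1. fail to reject H0.

rho = -0.2517, p = 0.429919, fail to reject H0 at alpha = 0.1.


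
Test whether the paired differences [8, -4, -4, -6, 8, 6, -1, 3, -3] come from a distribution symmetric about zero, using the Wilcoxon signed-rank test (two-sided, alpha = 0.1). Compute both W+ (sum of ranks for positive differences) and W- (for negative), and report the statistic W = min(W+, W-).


Step 1: Drop any zero differences (none here) and take |d_i|.
|d| = [8, 4, 4, 6, 8, 6, 1, 3, 3]
Step 2: Midrank |d_i| (ties get averaged ranks).
ranks: |8|->8.5, |4|->4.5, |4|->4.5, |6|->6.5, |8|->8.5, |6|->6.5, |1|->1, |3|->2.5, |3|->2.5
Step 3: Attach original signs; sum ranks with positive sign and with negative sign.
W+ = 8.5 + 8.5 + 6.5 + 2.5 = 26
W- = 4.5 + 4.5 + 6.5 + 1 + 2.5 = 19
(Check: W+ + W- = 45 should equal n(n+1)/2 = 45.)
Step 4: Test statistic W = min(W+, W-) = 19.
Step 5: Ties in |d|, so use the tie-corrected normal approximation.
        E[W] = n(n+1)/4 = 9*10/4 = 22.5.
        Tie groups: |d|=3 (t=2), |d|=4 (t=2), |d|=6 (t=2), |d|=8 (t=2); sum(t^3 - t) = 24.
        Var[W] = n(n+1)(2n+1)/24 - sum(t^3-t)/48 = 1710/24 - 24/48 = 70.75.
        z = (W - E[W]) / sqrt(Var[W]) = (19 - 22.5) / 8.4113 = -0.4161.
        Two-sided p = 2*Phi(z) = 0.677332.
Step 6: alpha = 0.1. fail to reject H0.

W+ = 26, W- = 19, W = min = 19, p = 0.677332, fail to reject H0.


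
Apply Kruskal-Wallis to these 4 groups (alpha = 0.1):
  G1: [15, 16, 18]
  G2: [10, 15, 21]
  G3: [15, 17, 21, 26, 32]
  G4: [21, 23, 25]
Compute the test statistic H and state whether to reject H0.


Step 1: Combine all N = 14 observations and assign midranks.
sorted (value, group, rank): (10,G2,1), (15,G1,3), (15,G2,3), (15,G3,3), (16,G1,5), (17,G3,6), (18,G1,7), (21,G2,9), (21,G3,9), (21,G4,9), (23,G4,11), (25,G4,12), (26,G3,13), (32,G3,14)
Step 2: Sum ranks within each group.
R_1 = 15 (n_1 = 3)
R_2 = 13 (n_2 = 3)
R_3 = 45 (n_3 = 5)
R_4 = 32 (n_4 = 3)
Step 3: H = 12/(N(N+1)) * sum(R_i^2/n_i) - 3(N+1)
     = 12/(14*15) * (15^2/3 + 13^2/3 + 45^2/5 + 32^2/3) - 3*15
     = 0.057143 * 877.667 - 45
     = 5.152381.
Step 4: Ties present; correction factor C = 1 - 48/(14^3 - 14) = 0.982418. Corrected H = 5.152381 / 0.982418 = 5.244594.
Step 5: Under H0, H ~ chi^2(3); p-value = 0.154738.
Step 6: alpha = 0.1. fail to reject H0.

H = 5.2446, df = 3, p = 0.154738, fail to reject H0.


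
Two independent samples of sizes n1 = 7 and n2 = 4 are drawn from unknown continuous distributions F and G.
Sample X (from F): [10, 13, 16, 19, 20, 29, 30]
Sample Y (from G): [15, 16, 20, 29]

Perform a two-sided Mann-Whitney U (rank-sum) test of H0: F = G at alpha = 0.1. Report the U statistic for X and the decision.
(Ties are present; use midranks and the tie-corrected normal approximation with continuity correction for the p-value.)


Step 1: Combine and sort all 11 observations; assign midranks.
sorted (value, group): (10,X), (13,X), (15,Y), (16,X), (16,Y), (19,X), (20,X), (20,Y), (29,X), (29,Y), (30,X)
ranks: 10->1, 13->2, 15->3, 16->4.5, 16->4.5, 19->6, 20->7.5, 20->7.5, 29->9.5, 29->9.5, 30->11
Step 2: Rank sum for X: R1 = 1 + 2 + 4.5 + 6 + 7.5 + 9.5 + 11 = 41.5.
Step 3: U_X = R1 - n1(n1+1)/2 = 41.5 - 7*8/2 = 41.5 - 28 = 13.5.
       U_Y = n1*n2 - U_X = 28 - 13.5 = 14.5.
Step 4: Ties are present, so use the tie-corrected normal approximation (with continuity correction) for the p-value.
Step 5: p-value = 1.000000; compare to alpha = 0.1. fail to reject H0.

U_X = 13.5, p = 1.000000, fail to reject H0 at alpha = 0.1.


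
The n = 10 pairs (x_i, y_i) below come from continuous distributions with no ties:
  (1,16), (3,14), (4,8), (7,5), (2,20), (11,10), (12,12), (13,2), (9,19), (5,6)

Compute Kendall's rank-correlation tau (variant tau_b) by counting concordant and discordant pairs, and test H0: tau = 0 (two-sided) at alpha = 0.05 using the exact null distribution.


Step 1: Enumerate the 45 unordered pairs (i,j) with i<j and classify each by sign(x_j-x_i) * sign(y_j-y_i).
  (1,2):dx=+2,dy=-2->D; (1,3):dx=+3,dy=-8->D; (1,4):dx=+6,dy=-11->D; (1,5):dx=+1,dy=+4->C
  (1,6):dx=+10,dy=-6->D; (1,7):dx=+11,dy=-4->D; (1,8):dx=+12,dy=-14->D; (1,9):dx=+8,dy=+3->C
  (1,10):dx=+4,dy=-10->D; (2,3):dx=+1,dy=-6->D; (2,4):dx=+4,dy=-9->D; (2,5):dx=-1,dy=+6->D
  (2,6):dx=+8,dy=-4->D; (2,7):dx=+9,dy=-2->D; (2,8):dx=+10,dy=-12->D; (2,9):dx=+6,dy=+5->C
  (2,10):dx=+2,dy=-8->D; (3,4):dx=+3,dy=-3->D; (3,5):dx=-2,dy=+12->D; (3,6):dx=+7,dy=+2->C
  (3,7):dx=+8,dy=+4->C; (3,8):dx=+9,dy=-6->D; (3,9):dx=+5,dy=+11->C; (3,10):dx=+1,dy=-2->D
  (4,5):dx=-5,dy=+15->D; (4,6):dx=+4,dy=+5->C; (4,7):dx=+5,dy=+7->C; (4,8):dx=+6,dy=-3->D
  (4,9):dx=+2,dy=+14->C; (4,10):dx=-2,dy=+1->D; (5,6):dx=+9,dy=-10->D; (5,7):dx=+10,dy=-8->D
  (5,8):dx=+11,dy=-18->D; (5,9):dx=+7,dy=-1->D; (5,10):dx=+3,dy=-14->D; (6,7):dx=+1,dy=+2->C
  (6,8):dx=+2,dy=-8->D; (6,9):dx=-2,dy=+9->D; (6,10):dx=-6,dy=-4->C; (7,8):dx=+1,dy=-10->D
  (7,9):dx=-3,dy=+7->D; (7,10):dx=-7,dy=-6->C; (8,9):dx=-4,dy=+17->D; (8,10):dx=-8,dy=+4->D
  (9,10):dx=-4,dy=-13->C
Step 2: C = 13, D = 32, total pairs = 45.
Step 3: tau = (C - D)/(n(n-1)/2) = (13 - 32)/45 = -0.422222.
Step 4: Exact two-sided p-value (enumerate n! = 3628800 permutations of y under H0): p = 0.108313.
Step 5: alpha = 0.05. fail to reject H0.

tau_b = -0.4222 (C=13, D=32), p = 0.108313, fail to reject H0.


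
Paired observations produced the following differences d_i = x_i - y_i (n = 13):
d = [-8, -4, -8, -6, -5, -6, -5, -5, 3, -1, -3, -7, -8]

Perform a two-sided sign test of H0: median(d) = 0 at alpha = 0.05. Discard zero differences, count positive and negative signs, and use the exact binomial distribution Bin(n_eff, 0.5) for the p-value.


Step 1: Discard zero differences. Original n = 13; n_eff = number of nonzero differences = 13.
Nonzero differences (with sign): -8, -4, -8, -6, -5, -6, -5, -5, +3, -1, -3, -7, -8
Step 2: Count signs: positive = 1, negative = 12.
Step 3: Under H0: P(positive) = 0.5, so the number of positives S ~ Bin(13, 0.5).
Step 4: Two-sided exact p-value = sum of Bin(13,0.5) probabilities at or below the observed probability = 0.003418.
Step 5: alpha = 0.05. reject H0.

n_eff = 13, pos = 1, neg = 12, p = 0.003418, reject H0.


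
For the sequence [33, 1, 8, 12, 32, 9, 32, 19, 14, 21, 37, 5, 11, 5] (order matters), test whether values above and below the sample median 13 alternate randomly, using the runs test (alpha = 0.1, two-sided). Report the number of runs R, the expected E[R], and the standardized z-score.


Step 1: Compute median = 13; label A = above, B = below.
Labels in order: ABBBABAAAAABBB  (n_A = 7, n_B = 7)
Step 2: Count runs R = 6.
Step 3: Under H0 (random ordering), E[R] = 2*n_A*n_B/(n_A+n_B) + 1 = 2*7*7/14 + 1 = 8.0000.
        Var[R] = 2*n_A*n_B*(2*n_A*n_B - n_A - n_B) / ((n_A+n_B)^2 * (n_A+n_B-1)) = 8232/2548 = 3.2308.
        SD[R] = 1.7974.
Step 4: Continuity-corrected z = (R + 0.5 - E[R]) / SD[R] = (6 + 0.5 - 8.0000) / 1.7974 = -0.8345.
Step 5: Two-sided p-value via normal approximation = 2*(1 - Phi(|z|)) = 0.403986.
Step 6: alpha = 0.1. fail to reject H0.

R = 6, z = -0.8345, p = 0.403986, fail to reject H0.


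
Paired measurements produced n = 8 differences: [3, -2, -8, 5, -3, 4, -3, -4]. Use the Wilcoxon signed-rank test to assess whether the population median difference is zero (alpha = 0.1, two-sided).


Step 1: Drop any zero differences (none here) and take |d_i|.
|d| = [3, 2, 8, 5, 3, 4, 3, 4]
Step 2: Midrank |d_i| (ties get averaged ranks).
ranks: |3|->3, |2|->1, |8|->8, |5|->7, |3|->3, |4|->5.5, |3|->3, |4|->5.5
Step 3: Attach original signs; sum ranks with positive sign and with negative sign.
W+ = 3 + 7 + 5.5 = 15.5
W- = 1 + 8 + 3 + 3 + 5.5 = 20.5
(Check: W+ + W- = 36 should equal n(n+1)/2 = 36.)
Step 4: Test statistic W = min(W+, W-) = 15.5.
Step 5: Ties in |d|, so use the tie-corrected normal approximation.
        E[W] = n(n+1)/4 = 8*9/4 = 18.
        Tie groups: |d|=3 (t=3), |d|=4 (t=2); sum(t^3 - t) = 30.
        Var[W] = n(n+1)(2n+1)/24 - sum(t^3-t)/48 = 1224/24 - 30/48 = 50.375.
        z = (W - E[W]) / sqrt(Var[W]) = (15.5 - 18) / 7.0975 = -0.3522.
        Two-sided p = 2*Phi(z) = 0.724662.
Step 6: alpha = 0.1. fail to reject H0.

W+ = 15.5, W- = 20.5, W = min = 15.5, p = 0.724662, fail to reject H0.


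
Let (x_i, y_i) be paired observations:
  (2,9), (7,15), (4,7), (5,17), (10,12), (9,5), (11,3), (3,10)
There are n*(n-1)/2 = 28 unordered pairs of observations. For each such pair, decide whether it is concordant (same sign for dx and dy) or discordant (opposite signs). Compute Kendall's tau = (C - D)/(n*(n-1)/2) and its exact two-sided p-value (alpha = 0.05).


Step 1: Enumerate the 28 unordered pairs (i,j) with i<j and classify each by sign(x_j-x_i) * sign(y_j-y_i).
  (1,2):dx=+5,dy=+6->C; (1,3):dx=+2,dy=-2->D; (1,4):dx=+3,dy=+8->C; (1,5):dx=+8,dy=+3->C
  (1,6):dx=+7,dy=-4->D; (1,7):dx=+9,dy=-6->D; (1,8):dx=+1,dy=+1->C; (2,3):dx=-3,dy=-8->C
  (2,4):dx=-2,dy=+2->D; (2,5):dx=+3,dy=-3->D; (2,6):dx=+2,dy=-10->D; (2,7):dx=+4,dy=-12->D
  (2,8):dx=-4,dy=-5->C; (3,4):dx=+1,dy=+10->C; (3,5):dx=+6,dy=+5->C; (3,6):dx=+5,dy=-2->D
  (3,7):dx=+7,dy=-4->D; (3,8):dx=-1,dy=+3->D; (4,5):dx=+5,dy=-5->D; (4,6):dx=+4,dy=-12->D
  (4,7):dx=+6,dy=-14->D; (4,8):dx=-2,dy=-7->C; (5,6):dx=-1,dy=-7->C; (5,7):dx=+1,dy=-9->D
  (5,8):dx=-7,dy=-2->C; (6,7):dx=+2,dy=-2->D; (6,8):dx=-6,dy=+5->D; (7,8):dx=-8,dy=+7->D
Step 2: C = 11, D = 17, total pairs = 28.
Step 3: tau = (C - D)/(n(n-1)/2) = (11 - 17)/28 = -0.214286.
Step 4: Exact two-sided p-value (enumerate n! = 40320 permutations of y under H0): p = 0.548413.
Step 5: alpha = 0.05. fail to reject H0.

tau_b = -0.2143 (C=11, D=17), p = 0.548413, fail to reject H0.


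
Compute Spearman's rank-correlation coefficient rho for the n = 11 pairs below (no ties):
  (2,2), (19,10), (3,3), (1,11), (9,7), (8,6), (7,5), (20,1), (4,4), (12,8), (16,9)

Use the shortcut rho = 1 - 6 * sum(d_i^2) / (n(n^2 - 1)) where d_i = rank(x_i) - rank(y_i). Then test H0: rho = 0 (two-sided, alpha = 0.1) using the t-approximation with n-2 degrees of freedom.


Step 1: Rank x and y separately (midranks; no ties here).
rank(x): 2->2, 19->10, 3->3, 1->1, 9->7, 8->6, 7->5, 20->11, 4->4, 12->8, 16->9
rank(y): 2->2, 10->10, 3->3, 11->11, 7->7, 6->6, 5->5, 1->1, 4->4, 8->8, 9->9
Step 2: d_i = R_x(i) - R_y(i); compute d_i^2.
  (2-2)^2=0, (10-10)^2=0, (3-3)^2=0, (1-11)^2=100, (7-7)^2=0, (6-6)^2=0, (5-5)^2=0, (11-1)^2=100, (4-4)^2=0, (8-8)^2=0, (9-9)^2=0
sum(d^2) = 200.
Step 3: rho = 1 - 6*200 / (11*(11^2 - 1)) = 1 - 1200/1320 = 0.090909.
Step 4: Under H0, t = rho * sqrt((n-2)/(1-rho^2)) = 0.2739 ~ t(9).
Step 5: Two-sided p-value from the t-distribution with 9 df = 0.790373.
Step 6: alpha = 0.1. fail to reject H0.

rho = 0.0909, p = 0.790373, fail to reject H0 at alpha = 0.1.


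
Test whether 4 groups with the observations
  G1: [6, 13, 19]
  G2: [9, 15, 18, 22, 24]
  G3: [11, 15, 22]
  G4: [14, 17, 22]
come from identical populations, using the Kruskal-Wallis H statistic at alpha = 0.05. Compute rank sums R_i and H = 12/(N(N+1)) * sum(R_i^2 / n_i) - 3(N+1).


Step 1: Combine all N = 14 observations and assign midranks.
sorted (value, group, rank): (6,G1,1), (9,G2,2), (11,G3,3), (13,G1,4), (14,G4,5), (15,G2,6.5), (15,G3,6.5), (17,G4,8), (18,G2,9), (19,G1,10), (22,G2,12), (22,G3,12), (22,G4,12), (24,G2,14)
Step 2: Sum ranks within each group.
R_1 = 15 (n_1 = 3)
R_2 = 43.5 (n_2 = 5)
R_3 = 21.5 (n_3 = 3)
R_4 = 25 (n_4 = 3)
Step 3: H = 12/(N(N+1)) * sum(R_i^2/n_i) - 3(N+1)
     = 12/(14*15) * (15^2/3 + 43.5^2/5 + 21.5^2/3 + 25^2/3) - 3*15
     = 0.057143 * 815.867 - 45
     = 1.620952.
Step 4: Ties present; correction factor C = 1 - 30/(14^3 - 14) = 0.989011. Corrected H = 1.620952 / 0.989011 = 1.638963.
Step 5: Under H0, H ~ chi^2(3); p-value = 0.650588.
Step 6: alpha = 0.05. fail to reject H0.

H = 1.6390, df = 3, p = 0.650588, fail to reject H0.


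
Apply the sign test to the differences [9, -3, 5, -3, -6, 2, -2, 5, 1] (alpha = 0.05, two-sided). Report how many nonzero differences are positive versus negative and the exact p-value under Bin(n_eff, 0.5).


Step 1: Discard zero differences. Original n = 9; n_eff = number of nonzero differences = 9.
Nonzero differences (with sign): +9, -3, +5, -3, -6, +2, -2, +5, +1
Step 2: Count signs: positive = 5, negative = 4.
Step 3: Under H0: P(positive) = 0.5, so the number of positives S ~ Bin(9, 0.5).
Step 4: Two-sided exact p-value = sum of Bin(9,0.5) probabilities at or below the observed probability = 1.000000.
Step 5: alpha = 0.05. fail to reject H0.

n_eff = 9, pos = 5, neg = 4, p = 1.000000, fail to reject H0.


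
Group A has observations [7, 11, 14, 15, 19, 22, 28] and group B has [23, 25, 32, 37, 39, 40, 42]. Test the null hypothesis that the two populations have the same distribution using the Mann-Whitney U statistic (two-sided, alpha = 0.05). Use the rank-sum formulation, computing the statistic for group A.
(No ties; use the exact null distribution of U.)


Step 1: Combine and sort all 14 observations; assign midranks.
sorted (value, group): (7,X), (11,X), (14,X), (15,X), (19,X), (22,X), (23,Y), (25,Y), (28,X), (32,Y), (37,Y), (39,Y), (40,Y), (42,Y)
ranks: 7->1, 11->2, 14->3, 15->4, 19->5, 22->6, 23->7, 25->8, 28->9, 32->10, 37->11, 39->12, 40->13, 42->14
Step 2: Rank sum for X: R1 = 1 + 2 + 3 + 4 + 5 + 6 + 9 = 30.
Step 3: U_X = R1 - n1(n1+1)/2 = 30 - 7*8/2 = 30 - 28 = 2.
       U_Y = n1*n2 - U_X = 49 - 2 = 47.
Step 4: No ties, so the exact null distribution of U (based on enumerating the C(14,7) = 3432 equally likely rank assignments) gives the two-sided p-value.
Step 5: p-value = 0.002331; compare to alpha = 0.05. reject H0.

U_X = 2, p = 0.002331, reject H0 at alpha = 0.05.


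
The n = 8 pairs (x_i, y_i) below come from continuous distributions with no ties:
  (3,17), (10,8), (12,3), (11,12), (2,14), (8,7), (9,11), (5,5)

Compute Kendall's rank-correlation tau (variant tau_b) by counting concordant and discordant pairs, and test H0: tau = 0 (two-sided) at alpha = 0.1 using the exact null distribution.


Step 1: Enumerate the 28 unordered pairs (i,j) with i<j and classify each by sign(x_j-x_i) * sign(y_j-y_i).
  (1,2):dx=+7,dy=-9->D; (1,3):dx=+9,dy=-14->D; (1,4):dx=+8,dy=-5->D; (1,5):dx=-1,dy=-3->C
  (1,6):dx=+5,dy=-10->D; (1,7):dx=+6,dy=-6->D; (1,8):dx=+2,dy=-12->D; (2,3):dx=+2,dy=-5->D
  (2,4):dx=+1,dy=+4->C; (2,5):dx=-8,dy=+6->D; (2,6):dx=-2,dy=-1->C; (2,7):dx=-1,dy=+3->D
  (2,8):dx=-5,dy=-3->C; (3,4):dx=-1,dy=+9->D; (3,5):dx=-10,dy=+11->D; (3,6):dx=-4,dy=+4->D
  (3,7):dx=-3,dy=+8->D; (3,8):dx=-7,dy=+2->D; (4,5):dx=-9,dy=+2->D; (4,6):dx=-3,dy=-5->C
  (4,7):dx=-2,dy=-1->C; (4,8):dx=-6,dy=-7->C; (5,6):dx=+6,dy=-7->D; (5,7):dx=+7,dy=-3->D
  (5,8):dx=+3,dy=-9->D; (6,7):dx=+1,dy=+4->C; (6,8):dx=-3,dy=-2->C; (7,8):dx=-4,dy=-6->C
Step 2: C = 10, D = 18, total pairs = 28.
Step 3: tau = (C - D)/(n(n-1)/2) = (10 - 18)/28 = -0.285714.
Step 4: Exact two-sided p-value (enumerate n! = 40320 permutations of y under H0): p = 0.398760.
Step 5: alpha = 0.1. fail to reject H0.

tau_b = -0.2857 (C=10, D=18), p = 0.398760, fail to reject H0.


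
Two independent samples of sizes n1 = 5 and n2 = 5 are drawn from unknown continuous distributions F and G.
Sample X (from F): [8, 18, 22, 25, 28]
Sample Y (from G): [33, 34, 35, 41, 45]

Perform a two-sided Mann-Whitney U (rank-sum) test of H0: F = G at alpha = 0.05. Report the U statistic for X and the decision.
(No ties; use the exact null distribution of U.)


Step 1: Combine and sort all 10 observations; assign midranks.
sorted (value, group): (8,X), (18,X), (22,X), (25,X), (28,X), (33,Y), (34,Y), (35,Y), (41,Y), (45,Y)
ranks: 8->1, 18->2, 22->3, 25->4, 28->5, 33->6, 34->7, 35->8, 41->9, 45->10
Step 2: Rank sum for X: R1 = 1 + 2 + 3 + 4 + 5 = 15.
Step 3: U_X = R1 - n1(n1+1)/2 = 15 - 5*6/2 = 15 - 15 = 0.
       U_Y = n1*n2 - U_X = 25 - 0 = 25.
Step 4: No ties, so the exact null distribution of U (based on enumerating the C(10,5) = 252 equally likely rank assignments) gives the two-sided p-value.
Step 5: p-value = 0.007937; compare to alpha = 0.05. reject H0.

U_X = 0, p = 0.007937, reject H0 at alpha = 0.05.


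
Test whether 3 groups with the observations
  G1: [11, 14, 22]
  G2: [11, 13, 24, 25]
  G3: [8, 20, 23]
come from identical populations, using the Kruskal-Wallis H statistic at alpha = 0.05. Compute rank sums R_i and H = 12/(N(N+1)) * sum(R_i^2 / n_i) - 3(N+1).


Step 1: Combine all N = 10 observations and assign midranks.
sorted (value, group, rank): (8,G3,1), (11,G1,2.5), (11,G2,2.5), (13,G2,4), (14,G1,5), (20,G3,6), (22,G1,7), (23,G3,8), (24,G2,9), (25,G2,10)
Step 2: Sum ranks within each group.
R_1 = 14.5 (n_1 = 3)
R_2 = 25.5 (n_2 = 4)
R_3 = 15 (n_3 = 3)
Step 3: H = 12/(N(N+1)) * sum(R_i^2/n_i) - 3(N+1)
     = 12/(10*11) * (14.5^2/3 + 25.5^2/4 + 15^2/3) - 3*11
     = 0.109091 * 307.646 - 33
     = 0.561364.
Step 4: Ties present; correction factor C = 1 - 6/(10^3 - 10) = 0.993939. Corrected H = 0.561364 / 0.993939 = 0.564787.
Step 5: Under H0, H ~ chi^2(2); p-value = 0.753977.
Step 6: alpha = 0.05. fail to reject H0.

H = 0.5648, df = 2, p = 0.753977, fail to reject H0.


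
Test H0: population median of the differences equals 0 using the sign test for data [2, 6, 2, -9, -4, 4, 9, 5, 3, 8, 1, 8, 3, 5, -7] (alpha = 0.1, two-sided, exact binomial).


Step 1: Discard zero differences. Original n = 15; n_eff = number of nonzero differences = 15.
Nonzero differences (with sign): +2, +6, +2, -9, -4, +4, +9, +5, +3, +8, +1, +8, +3, +5, -7
Step 2: Count signs: positive = 12, negative = 3.
Step 3: Under H0: P(positive) = 0.5, so the number of positives S ~ Bin(15, 0.5).
Step 4: Two-sided exact p-value = sum of Bin(15,0.5) probabilities at or below the observed probability = 0.035156.
Step 5: alpha = 0.1. reject H0.

n_eff = 15, pos = 12, neg = 3, p = 0.035156, reject H0.


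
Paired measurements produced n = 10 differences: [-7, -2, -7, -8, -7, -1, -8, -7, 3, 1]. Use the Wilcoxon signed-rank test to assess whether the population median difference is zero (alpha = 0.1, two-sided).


Step 1: Drop any zero differences (none here) and take |d_i|.
|d| = [7, 2, 7, 8, 7, 1, 8, 7, 3, 1]
Step 2: Midrank |d_i| (ties get averaged ranks).
ranks: |7|->6.5, |2|->3, |7|->6.5, |8|->9.5, |7|->6.5, |1|->1.5, |8|->9.5, |7|->6.5, |3|->4, |1|->1.5
Step 3: Attach original signs; sum ranks with positive sign and with negative sign.
W+ = 4 + 1.5 = 5.5
W- = 6.5 + 3 + 6.5 + 9.5 + 6.5 + 1.5 + 9.5 + 6.5 = 49.5
(Check: W+ + W- = 55 should equal n(n+1)/2 = 55.)
Step 4: Test statistic W = min(W+, W-) = 5.5.
Step 5: Ties in |d|, so use the tie-corrected normal approximation.
        E[W] = n(n+1)/4 = 10*11/4 = 27.5.
        Tie groups: |d|=1 (t=2), |d|=7 (t=4), |d|=8 (t=2); sum(t^3 - t) = 72.
        Var[W] = n(n+1)(2n+1)/24 - sum(t^3-t)/48 = 2310/24 - 72/48 = 94.75.
        z = (W - E[W]) / sqrt(Var[W]) = (5.5 - 27.5) / 9.7340 = -2.2601.
        Two-sided p = 2*Phi(z) = 0.023813.
Step 6: alpha = 0.1. reject H0.

W+ = 5.5, W- = 49.5, W = min = 5.5, p = 0.023813, reject H0.


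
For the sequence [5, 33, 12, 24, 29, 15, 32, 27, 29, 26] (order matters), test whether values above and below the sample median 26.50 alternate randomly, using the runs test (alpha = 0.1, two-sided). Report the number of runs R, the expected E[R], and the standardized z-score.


Step 1: Compute median = 26.50; label A = above, B = below.
Labels in order: BABBABAAAB  (n_A = 5, n_B = 5)
Step 2: Count runs R = 7.
Step 3: Under H0 (random ordering), E[R] = 2*n_A*n_B/(n_A+n_B) + 1 = 2*5*5/10 + 1 = 6.0000.
        Var[R] = 2*n_A*n_B*(2*n_A*n_B - n_A - n_B) / ((n_A+n_B)^2 * (n_A+n_B-1)) = 2000/900 = 2.2222.
        SD[R] = 1.4907.
Step 4: Continuity-corrected z = (R - 0.5 - E[R]) / SD[R] = (7 - 0.5 - 6.0000) / 1.4907 = 0.3354.
Step 5: Two-sided p-value via normal approximation = 2*(1 - Phi(|z|)) = 0.737316.
Step 6: alpha = 0.1. fail to reject H0.

R = 7, z = 0.3354, p = 0.737316, fail to reject H0.


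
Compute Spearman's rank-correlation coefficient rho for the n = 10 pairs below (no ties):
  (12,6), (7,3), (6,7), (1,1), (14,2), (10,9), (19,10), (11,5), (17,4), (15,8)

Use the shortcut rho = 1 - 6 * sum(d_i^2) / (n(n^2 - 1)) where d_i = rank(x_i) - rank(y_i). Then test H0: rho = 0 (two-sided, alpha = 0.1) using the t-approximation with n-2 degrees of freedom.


Step 1: Rank x and y separately (midranks; no ties here).
rank(x): 12->6, 7->3, 6->2, 1->1, 14->7, 10->4, 19->10, 11->5, 17->9, 15->8
rank(y): 6->6, 3->3, 7->7, 1->1, 2->2, 9->9, 10->10, 5->5, 4->4, 8->8
Step 2: d_i = R_x(i) - R_y(i); compute d_i^2.
  (6-6)^2=0, (3-3)^2=0, (2-7)^2=25, (1-1)^2=0, (7-2)^2=25, (4-9)^2=25, (10-10)^2=0, (5-5)^2=0, (9-4)^2=25, (8-8)^2=0
sum(d^2) = 100.
Step 3: rho = 1 - 6*100 / (10*(10^2 - 1)) = 1 - 600/990 = 0.393939.
Step 4: Under H0, t = rho * sqrt((n-2)/(1-rho^2)) = 1.2123 ~ t(8).
Step 5: Two-sided p-value from the t-distribution with 8 df = 0.259998.
Step 6: alpha = 0.1. fail to reject H0.

rho = 0.3939, p = 0.259998, fail to reject H0 at alpha = 0.1.


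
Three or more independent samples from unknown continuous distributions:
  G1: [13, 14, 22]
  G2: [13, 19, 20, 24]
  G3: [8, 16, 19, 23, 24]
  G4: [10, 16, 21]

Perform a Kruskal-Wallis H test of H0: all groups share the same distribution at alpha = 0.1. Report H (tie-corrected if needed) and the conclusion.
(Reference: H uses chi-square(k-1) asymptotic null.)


Step 1: Combine all N = 15 observations and assign midranks.
sorted (value, group, rank): (8,G3,1), (10,G4,2), (13,G1,3.5), (13,G2,3.5), (14,G1,5), (16,G3,6.5), (16,G4,6.5), (19,G2,8.5), (19,G3,8.5), (20,G2,10), (21,G4,11), (22,G1,12), (23,G3,13), (24,G2,14.5), (24,G3,14.5)
Step 2: Sum ranks within each group.
R_1 = 20.5 (n_1 = 3)
R_2 = 36.5 (n_2 = 4)
R_3 = 43.5 (n_3 = 5)
R_4 = 19.5 (n_4 = 3)
Step 3: H = 12/(N(N+1)) * sum(R_i^2/n_i) - 3(N+1)
     = 12/(15*16) * (20.5^2/3 + 36.5^2/4 + 43.5^2/5 + 19.5^2/3) - 3*16
     = 0.050000 * 978.346 - 48
     = 0.917292.
Step 4: Ties present; correction factor C = 1 - 24/(15^3 - 15) = 0.992857. Corrected H = 0.917292 / 0.992857 = 0.923891.
Step 5: Under H0, H ~ chi^2(3); p-value = 0.819659.
Step 6: alpha = 0.1. fail to reject H0.

H = 0.9239, df = 3, p = 0.819659, fail to reject H0.


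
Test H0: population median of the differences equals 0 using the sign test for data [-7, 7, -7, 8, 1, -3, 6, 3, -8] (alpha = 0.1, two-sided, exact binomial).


Step 1: Discard zero differences. Original n = 9; n_eff = number of nonzero differences = 9.
Nonzero differences (with sign): -7, +7, -7, +8, +1, -3, +6, +3, -8
Step 2: Count signs: positive = 5, negative = 4.
Step 3: Under H0: P(positive) = 0.5, so the number of positives S ~ Bin(9, 0.5).
Step 4: Two-sided exact p-value = sum of Bin(9,0.5) probabilities at or below the observed probability = 1.000000.
Step 5: alpha = 0.1. fail to reject H0.

n_eff = 9, pos = 5, neg = 4, p = 1.000000, fail to reject H0.


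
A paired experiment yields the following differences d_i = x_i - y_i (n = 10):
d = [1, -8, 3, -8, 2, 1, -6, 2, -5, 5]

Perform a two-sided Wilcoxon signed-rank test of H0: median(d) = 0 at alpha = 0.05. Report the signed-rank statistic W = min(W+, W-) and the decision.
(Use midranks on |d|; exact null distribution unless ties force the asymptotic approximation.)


Step 1: Drop any zero differences (none here) and take |d_i|.
|d| = [1, 8, 3, 8, 2, 1, 6, 2, 5, 5]
Step 2: Midrank |d_i| (ties get averaged ranks).
ranks: |1|->1.5, |8|->9.5, |3|->5, |8|->9.5, |2|->3.5, |1|->1.5, |6|->8, |2|->3.5, |5|->6.5, |5|->6.5
Step 3: Attach original signs; sum ranks with positive sign and with negative sign.
W+ = 1.5 + 5 + 3.5 + 1.5 + 3.5 + 6.5 = 21.5
W- = 9.5 + 9.5 + 8 + 6.5 = 33.5
(Check: W+ + W- = 55 should equal n(n+1)/2 = 55.)
Step 4: Test statistic W = min(W+, W-) = 21.5.
Step 5: Ties in |d|, so use the tie-corrected normal approximation.
        E[W] = n(n+1)/4 = 10*11/4 = 27.5.
        Tie groups: |d|=1 (t=2), |d|=2 (t=2), |d|=5 (t=2), |d|=8 (t=2); sum(t^3 - t) = 24.
        Var[W] = n(n+1)(2n+1)/24 - sum(t^3-t)/48 = 2310/24 - 24/48 = 95.75.
        z = (W - E[W]) / sqrt(Var[W]) = (21.5 - 27.5) / 9.7852 = -0.6132.
        Two-sided p = 2*Phi(z) = 0.539763.
Step 6: alpha = 0.05. fail to reject H0.

W+ = 21.5, W- = 33.5, W = min = 21.5, p = 0.539763, fail to reject H0.


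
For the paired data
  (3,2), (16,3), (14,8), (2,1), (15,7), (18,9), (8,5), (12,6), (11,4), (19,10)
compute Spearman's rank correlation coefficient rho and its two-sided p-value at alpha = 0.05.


Step 1: Rank x and y separately (midranks; no ties here).
rank(x): 3->2, 16->8, 14->6, 2->1, 15->7, 18->9, 8->3, 12->5, 11->4, 19->10
rank(y): 2->2, 3->3, 8->8, 1->1, 7->7, 9->9, 5->5, 6->6, 4->4, 10->10
Step 2: d_i = R_x(i) - R_y(i); compute d_i^2.
  (2-2)^2=0, (8-3)^2=25, (6-8)^2=4, (1-1)^2=0, (7-7)^2=0, (9-9)^2=0, (3-5)^2=4, (5-6)^2=1, (4-4)^2=0, (10-10)^2=0
sum(d^2) = 34.
Step 3: rho = 1 - 6*34 / (10*(10^2 - 1)) = 1 - 204/990 = 0.793939.
Step 4: Under H0, t = rho * sqrt((n-2)/(1-rho^2)) = 3.6934 ~ t(8).
Step 5: Two-sided p-value from the t-distribution with 8 df = 0.006100.
Step 6: alpha = 0.05. reject H0.

rho = 0.7939, p = 0.006100, reject H0 at alpha = 0.05.


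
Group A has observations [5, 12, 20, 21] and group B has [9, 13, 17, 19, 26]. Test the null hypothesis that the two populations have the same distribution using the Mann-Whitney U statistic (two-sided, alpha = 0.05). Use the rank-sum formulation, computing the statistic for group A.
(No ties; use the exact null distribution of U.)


Step 1: Combine and sort all 9 observations; assign midranks.
sorted (value, group): (5,X), (9,Y), (12,X), (13,Y), (17,Y), (19,Y), (20,X), (21,X), (26,Y)
ranks: 5->1, 9->2, 12->3, 13->4, 17->5, 19->6, 20->7, 21->8, 26->9
Step 2: Rank sum for X: R1 = 1 + 3 + 7 + 8 = 19.
Step 3: U_X = R1 - n1(n1+1)/2 = 19 - 4*5/2 = 19 - 10 = 9.
       U_Y = n1*n2 - U_X = 20 - 9 = 11.
Step 4: No ties, so the exact null distribution of U (based on enumerating the C(9,4) = 126 equally likely rank assignments) gives the two-sided p-value.
Step 5: p-value = 0.904762; compare to alpha = 0.05. fail to reject H0.

U_X = 9, p = 0.904762, fail to reject H0 at alpha = 0.05.


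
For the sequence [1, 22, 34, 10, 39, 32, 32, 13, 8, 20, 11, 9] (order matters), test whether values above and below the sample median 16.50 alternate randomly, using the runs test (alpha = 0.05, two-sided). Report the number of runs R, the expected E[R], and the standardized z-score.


Step 1: Compute median = 16.50; label A = above, B = below.
Labels in order: BAABAAABBABB  (n_A = 6, n_B = 6)
Step 2: Count runs R = 7.
Step 3: Under H0 (random ordering), E[R] = 2*n_A*n_B/(n_A+n_B) + 1 = 2*6*6/12 + 1 = 7.0000.
        Var[R] = 2*n_A*n_B*(2*n_A*n_B - n_A - n_B) / ((n_A+n_B)^2 * (n_A+n_B-1)) = 4320/1584 = 2.7273.
        SD[R] = 1.6514.
Step 4: R = E[R], so z = 0 with no continuity correction.
Step 5: Two-sided p-value via normal approximation = 2*(1 - Phi(|z|)) = 1.000000.
Step 6: alpha = 0.05. fail to reject H0.

R = 7, z = 0.0000, p = 1.000000, fail to reject H0.


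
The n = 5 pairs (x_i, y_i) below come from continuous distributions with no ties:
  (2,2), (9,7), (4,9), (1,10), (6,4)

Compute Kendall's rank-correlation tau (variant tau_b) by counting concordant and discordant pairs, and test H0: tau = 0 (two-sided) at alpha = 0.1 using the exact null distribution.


Step 1: Enumerate the 10 unordered pairs (i,j) with i<j and classify each by sign(x_j-x_i) * sign(y_j-y_i).
  (1,2):dx=+7,dy=+5->C; (1,3):dx=+2,dy=+7->C; (1,4):dx=-1,dy=+8->D; (1,5):dx=+4,dy=+2->C
  (2,3):dx=-5,dy=+2->D; (2,4):dx=-8,dy=+3->D; (2,5):dx=-3,dy=-3->C; (3,4):dx=-3,dy=+1->D
  (3,5):dx=+2,dy=-5->D; (4,5):dx=+5,dy=-6->D
Step 2: C = 4, D = 6, total pairs = 10.
Step 3: tau = (C - D)/(n(n-1)/2) = (4 - 6)/10 = -0.200000.
Step 4: Exact two-sided p-value (enumerate n! = 120 permutations of y under H0): p = 0.816667.
Step 5: alpha = 0.1. fail to reject H0.

tau_b = -0.2000 (C=4, D=6), p = 0.816667, fail to reject H0.


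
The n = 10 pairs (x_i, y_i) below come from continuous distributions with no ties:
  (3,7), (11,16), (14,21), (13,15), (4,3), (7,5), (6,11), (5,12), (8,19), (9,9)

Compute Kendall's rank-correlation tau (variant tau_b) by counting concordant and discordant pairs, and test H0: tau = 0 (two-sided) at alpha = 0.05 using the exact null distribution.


Step 1: Enumerate the 45 unordered pairs (i,j) with i<j and classify each by sign(x_j-x_i) * sign(y_j-y_i).
  (1,2):dx=+8,dy=+9->C; (1,3):dx=+11,dy=+14->C; (1,4):dx=+10,dy=+8->C; (1,5):dx=+1,dy=-4->D
  (1,6):dx=+4,dy=-2->D; (1,7):dx=+3,dy=+4->C; (1,8):dx=+2,dy=+5->C; (1,9):dx=+5,dy=+12->C
  (1,10):dx=+6,dy=+2->C; (2,3):dx=+3,dy=+5->C; (2,4):dx=+2,dy=-1->D; (2,5):dx=-7,dy=-13->C
  (2,6):dx=-4,dy=-11->C; (2,7):dx=-5,dy=-5->C; (2,8):dx=-6,dy=-4->C; (2,9):dx=-3,dy=+3->D
  (2,10):dx=-2,dy=-7->C; (3,4):dx=-1,dy=-6->C; (3,5):dx=-10,dy=-18->C; (3,6):dx=-7,dy=-16->C
  (3,7):dx=-8,dy=-10->C; (3,8):dx=-9,dy=-9->C; (3,9):dx=-6,dy=-2->C; (3,10):dx=-5,dy=-12->C
  (4,5):dx=-9,dy=-12->C; (4,6):dx=-6,dy=-10->C; (4,7):dx=-7,dy=-4->C; (4,8):dx=-8,dy=-3->C
  (4,9):dx=-5,dy=+4->D; (4,10):dx=-4,dy=-6->C; (5,6):dx=+3,dy=+2->C; (5,7):dx=+2,dy=+8->C
  (5,8):dx=+1,dy=+9->C; (5,9):dx=+4,dy=+16->C; (5,10):dx=+5,dy=+6->C; (6,7):dx=-1,dy=+6->D
  (6,8):dx=-2,dy=+7->D; (6,9):dx=+1,dy=+14->C; (6,10):dx=+2,dy=+4->C; (7,8):dx=-1,dy=+1->D
  (7,9):dx=+2,dy=+8->C; (7,10):dx=+3,dy=-2->D; (8,9):dx=+3,dy=+7->C; (8,10):dx=+4,dy=-3->D
  (9,10):dx=+1,dy=-10->D
Step 2: C = 34, D = 11, total pairs = 45.
Step 3: tau = (C - D)/(n(n-1)/2) = (34 - 11)/45 = 0.511111.
Step 4: Exact two-sided p-value (enumerate n! = 3628800 permutations of y under H0): p = 0.046623.
Step 5: alpha = 0.05. reject H0.

tau_b = 0.5111 (C=34, D=11), p = 0.046623, reject H0.


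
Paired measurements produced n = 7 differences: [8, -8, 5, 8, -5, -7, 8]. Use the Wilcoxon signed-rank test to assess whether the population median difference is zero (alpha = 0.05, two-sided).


Step 1: Drop any zero differences (none here) and take |d_i|.
|d| = [8, 8, 5, 8, 5, 7, 8]
Step 2: Midrank |d_i| (ties get averaged ranks).
ranks: |8|->5.5, |8|->5.5, |5|->1.5, |8|->5.5, |5|->1.5, |7|->3, |8|->5.5
Step 3: Attach original signs; sum ranks with positive sign and with negative sign.
W+ = 5.5 + 1.5 + 5.5 + 5.5 = 18
W- = 5.5 + 1.5 + 3 = 10
(Check: W+ + W- = 28 should equal n(n+1)/2 = 28.)
Step 4: Test statistic W = min(W+, W-) = 10.
Step 5: Ties in |d|, so use the tie-corrected normal approximation.
        E[W] = n(n+1)/4 = 7*8/4 = 14.
        Tie groups: |d|=5 (t=2), |d|=8 (t=4); sum(t^3 - t) = 66.
        Var[W] = n(n+1)(2n+1)/24 - sum(t^3-t)/48 = 840/24 - 66/48 = 33.625.
        z = (W - E[W]) / sqrt(Var[W]) = (10 - 14) / 5.7987 = -0.6898.
        Two-sided p = 2*Phi(z) = 0.490314.
Step 6: alpha = 0.05. fail to reject H0.

W+ = 18, W- = 10, W = min = 10, p = 0.490314, fail to reject H0.


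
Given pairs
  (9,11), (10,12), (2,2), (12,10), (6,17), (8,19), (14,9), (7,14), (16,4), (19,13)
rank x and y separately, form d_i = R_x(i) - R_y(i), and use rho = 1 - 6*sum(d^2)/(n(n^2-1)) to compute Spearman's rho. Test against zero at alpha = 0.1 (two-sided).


Step 1: Rank x and y separately (midranks; no ties here).
rank(x): 9->5, 10->6, 2->1, 12->7, 6->2, 8->4, 14->8, 7->3, 16->9, 19->10
rank(y): 11->5, 12->6, 2->1, 10->4, 17->9, 19->10, 9->3, 14->8, 4->2, 13->7
Step 2: d_i = R_x(i) - R_y(i); compute d_i^2.
  (5-5)^2=0, (6-6)^2=0, (1-1)^2=0, (7-4)^2=9, (2-9)^2=49, (4-10)^2=36, (8-3)^2=25, (3-8)^2=25, (9-2)^2=49, (10-7)^2=9
sum(d^2) = 202.
Step 3: rho = 1 - 6*202 / (10*(10^2 - 1)) = 1 - 1212/990 = -0.224242.
Step 4: Under H0, t = rho * sqrt((n-2)/(1-rho^2)) = -0.6508 ~ t(8).
Step 5: Two-sided p-value from the t-distribution with 8 df = 0.533401.
Step 6: alpha = 0.1. fail to reject H0.

rho = -0.2242, p = 0.533401, fail to reject H0 at alpha = 0.1.


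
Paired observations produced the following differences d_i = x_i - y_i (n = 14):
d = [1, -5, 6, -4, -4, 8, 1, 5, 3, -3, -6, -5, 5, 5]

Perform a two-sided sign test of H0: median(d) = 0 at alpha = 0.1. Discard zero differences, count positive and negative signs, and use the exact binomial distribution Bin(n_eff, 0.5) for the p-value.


Step 1: Discard zero differences. Original n = 14; n_eff = number of nonzero differences = 14.
Nonzero differences (with sign): +1, -5, +6, -4, -4, +8, +1, +5, +3, -3, -6, -5, +5, +5
Step 2: Count signs: positive = 8, negative = 6.
Step 3: Under H0: P(positive) = 0.5, so the number of positives S ~ Bin(14, 0.5).
Step 4: Two-sided exact p-value = sum of Bin(14,0.5) probabilities at or below the observed probability = 0.790527.
Step 5: alpha = 0.1. fail to reject H0.

n_eff = 14, pos = 8, neg = 6, p = 0.790527, fail to reject H0.


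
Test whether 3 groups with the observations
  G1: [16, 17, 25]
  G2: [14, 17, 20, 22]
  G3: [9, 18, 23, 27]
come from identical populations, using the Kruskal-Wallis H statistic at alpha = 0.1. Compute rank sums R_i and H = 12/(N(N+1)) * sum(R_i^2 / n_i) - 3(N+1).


Step 1: Combine all N = 11 observations and assign midranks.
sorted (value, group, rank): (9,G3,1), (14,G2,2), (16,G1,3), (17,G1,4.5), (17,G2,4.5), (18,G3,6), (20,G2,7), (22,G2,8), (23,G3,9), (25,G1,10), (27,G3,11)
Step 2: Sum ranks within each group.
R_1 = 17.5 (n_1 = 3)
R_2 = 21.5 (n_2 = 4)
R_3 = 27 (n_3 = 4)
Step 3: H = 12/(N(N+1)) * sum(R_i^2/n_i) - 3(N+1)
     = 12/(11*12) * (17.5^2/3 + 21.5^2/4 + 27^2/4) - 3*12
     = 0.090909 * 399.896 - 36
     = 0.354167.
Step 4: Ties present; correction factor C = 1 - 6/(11^3 - 11) = 0.995455. Corrected H = 0.354167 / 0.995455 = 0.355784.
Step 5: Under H0, H ~ chi^2(2); p-value = 0.837033.
Step 6: alpha = 0.1. fail to reject H0.

H = 0.3558, df = 2, p = 0.837033, fail to reject H0.


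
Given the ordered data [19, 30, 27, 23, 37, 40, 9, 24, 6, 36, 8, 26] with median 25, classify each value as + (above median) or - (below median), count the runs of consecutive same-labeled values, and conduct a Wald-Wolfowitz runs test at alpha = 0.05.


Step 1: Compute median = 25; label A = above, B = below.
Labels in order: BAABAABBBABA  (n_A = 6, n_B = 6)
Step 2: Count runs R = 8.
Step 3: Under H0 (random ordering), E[R] = 2*n_A*n_B/(n_A+n_B) + 1 = 2*6*6/12 + 1 = 7.0000.
        Var[R] = 2*n_A*n_B*(2*n_A*n_B - n_A - n_B) / ((n_A+n_B)^2 * (n_A+n_B-1)) = 4320/1584 = 2.7273.
        SD[R] = 1.6514.
Step 4: Continuity-corrected z = (R - 0.5 - E[R]) / SD[R] = (8 - 0.5 - 7.0000) / 1.6514 = 0.3028.
Step 5: Two-sided p-value via normal approximation = 2*(1 - Phi(|z|)) = 0.762069.
Step 6: alpha = 0.05. fail to reject H0.

R = 8, z = 0.3028, p = 0.762069, fail to reject H0.
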